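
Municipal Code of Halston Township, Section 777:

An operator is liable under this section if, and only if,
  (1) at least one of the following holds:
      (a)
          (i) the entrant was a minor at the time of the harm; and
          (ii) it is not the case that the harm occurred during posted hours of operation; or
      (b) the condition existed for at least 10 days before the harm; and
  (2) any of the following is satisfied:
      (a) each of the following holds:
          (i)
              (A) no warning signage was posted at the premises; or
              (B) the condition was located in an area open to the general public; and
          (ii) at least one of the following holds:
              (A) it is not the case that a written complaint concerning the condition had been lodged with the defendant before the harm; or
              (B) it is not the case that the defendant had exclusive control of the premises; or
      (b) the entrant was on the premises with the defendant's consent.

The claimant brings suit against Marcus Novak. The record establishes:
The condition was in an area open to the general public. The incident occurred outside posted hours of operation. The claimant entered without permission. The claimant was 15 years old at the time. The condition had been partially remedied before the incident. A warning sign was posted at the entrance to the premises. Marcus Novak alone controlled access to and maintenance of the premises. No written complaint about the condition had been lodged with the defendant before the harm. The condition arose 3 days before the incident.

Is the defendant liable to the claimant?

(i) entrant a minor — holds.
(ii) not (during posted hours) — holds.
So (a) is satisfied (T AND T).
(b) condition ≥10 days old — not satisfied.
So (1) is satisfied (T OR F).
(A) no signage posted — not met.
(B) public area — holds.
(i): F OR T → true.
(A) not (complaint lodged) — holds.
(B) not (exclusive control) — fails.
(ii) = T OR F = true.
(a) = T AND T = true.
(b) consent to enter — not met.
So (2) is satisfied (T OR F).
Overall: T AND T → true.

Yes — liable.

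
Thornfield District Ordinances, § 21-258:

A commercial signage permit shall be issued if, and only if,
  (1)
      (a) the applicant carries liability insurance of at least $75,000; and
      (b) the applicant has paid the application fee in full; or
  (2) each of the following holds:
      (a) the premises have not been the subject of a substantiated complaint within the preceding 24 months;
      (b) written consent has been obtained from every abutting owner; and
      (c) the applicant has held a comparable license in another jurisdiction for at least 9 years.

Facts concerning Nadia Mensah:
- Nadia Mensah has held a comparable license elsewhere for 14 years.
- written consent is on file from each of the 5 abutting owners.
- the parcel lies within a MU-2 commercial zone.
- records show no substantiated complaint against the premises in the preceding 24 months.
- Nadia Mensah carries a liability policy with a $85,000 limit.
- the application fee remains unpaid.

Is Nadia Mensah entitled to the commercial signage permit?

(a) insurance ≥ $75,000 — met.
(b) fee paid — not met.
(1) = T AND F = false.
(a) no complaint in 24 mo. — met.
(b) all abutters consent — satisfied.
(c) prior license ≥ 9 yr — holds.
(2): T AND T AND T → true.
So Overall is satisfied (F OR T).

Yes — granted.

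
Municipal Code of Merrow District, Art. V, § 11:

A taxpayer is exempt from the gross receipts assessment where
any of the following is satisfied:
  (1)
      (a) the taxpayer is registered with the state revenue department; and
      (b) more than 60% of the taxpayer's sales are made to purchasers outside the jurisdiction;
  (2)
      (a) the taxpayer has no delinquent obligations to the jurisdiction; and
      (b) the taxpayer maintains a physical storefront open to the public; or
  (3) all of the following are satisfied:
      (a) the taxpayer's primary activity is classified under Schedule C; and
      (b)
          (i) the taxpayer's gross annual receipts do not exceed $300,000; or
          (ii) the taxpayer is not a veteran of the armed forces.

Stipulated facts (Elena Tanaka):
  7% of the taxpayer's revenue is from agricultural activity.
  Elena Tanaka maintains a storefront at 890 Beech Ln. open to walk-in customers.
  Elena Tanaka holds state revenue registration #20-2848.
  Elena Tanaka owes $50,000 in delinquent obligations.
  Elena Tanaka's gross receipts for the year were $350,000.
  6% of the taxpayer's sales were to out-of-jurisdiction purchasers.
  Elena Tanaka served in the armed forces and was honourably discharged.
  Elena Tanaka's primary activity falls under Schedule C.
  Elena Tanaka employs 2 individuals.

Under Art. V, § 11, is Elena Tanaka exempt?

(a) state-registered — met.
(b) >60% out-of-jur. sales — not met.
So (1) is not satisfied (T AND F).
(a) no delinquency — not met.
(b) has storefront — holds.
So (2) is not satisfied (F AND T).
(a) Schedule C activity — satisfied.
(i) receipts ≤ $300,000 — not met.
(ii) not (veteran) — not met.
(b) = F OR F = false.
So (3) is not satisfied (T AND F).
Overall = F OR F OR F = false.

No — not exempt.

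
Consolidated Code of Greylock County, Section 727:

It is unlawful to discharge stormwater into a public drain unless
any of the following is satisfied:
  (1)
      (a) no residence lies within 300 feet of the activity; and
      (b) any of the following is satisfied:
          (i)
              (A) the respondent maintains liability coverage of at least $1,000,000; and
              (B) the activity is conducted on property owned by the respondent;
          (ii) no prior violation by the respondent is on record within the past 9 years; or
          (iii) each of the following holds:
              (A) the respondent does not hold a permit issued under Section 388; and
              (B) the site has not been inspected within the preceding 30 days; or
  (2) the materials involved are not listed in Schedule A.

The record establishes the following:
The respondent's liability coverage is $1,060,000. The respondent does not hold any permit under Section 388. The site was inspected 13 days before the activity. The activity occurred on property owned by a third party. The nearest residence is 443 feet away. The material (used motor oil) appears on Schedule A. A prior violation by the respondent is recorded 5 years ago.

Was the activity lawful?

(a) no residence in 300 ft — satisfied.
(A) coverage ≥ $1,000,000 — holds.
(B) own property — not met.
(i) = T AND F = false.
(ii) no prior violation — not met.
(A) not (holds permit) — met.
(B) not (site inspected) — not met.
(iii): T AND F → false.
(b) = F OR F OR F = false.
So (1) is not satisfied (T AND F).
(2) not (Schedule A material) — not satisfied.
Overall = F OR F = false.

No — unlawful.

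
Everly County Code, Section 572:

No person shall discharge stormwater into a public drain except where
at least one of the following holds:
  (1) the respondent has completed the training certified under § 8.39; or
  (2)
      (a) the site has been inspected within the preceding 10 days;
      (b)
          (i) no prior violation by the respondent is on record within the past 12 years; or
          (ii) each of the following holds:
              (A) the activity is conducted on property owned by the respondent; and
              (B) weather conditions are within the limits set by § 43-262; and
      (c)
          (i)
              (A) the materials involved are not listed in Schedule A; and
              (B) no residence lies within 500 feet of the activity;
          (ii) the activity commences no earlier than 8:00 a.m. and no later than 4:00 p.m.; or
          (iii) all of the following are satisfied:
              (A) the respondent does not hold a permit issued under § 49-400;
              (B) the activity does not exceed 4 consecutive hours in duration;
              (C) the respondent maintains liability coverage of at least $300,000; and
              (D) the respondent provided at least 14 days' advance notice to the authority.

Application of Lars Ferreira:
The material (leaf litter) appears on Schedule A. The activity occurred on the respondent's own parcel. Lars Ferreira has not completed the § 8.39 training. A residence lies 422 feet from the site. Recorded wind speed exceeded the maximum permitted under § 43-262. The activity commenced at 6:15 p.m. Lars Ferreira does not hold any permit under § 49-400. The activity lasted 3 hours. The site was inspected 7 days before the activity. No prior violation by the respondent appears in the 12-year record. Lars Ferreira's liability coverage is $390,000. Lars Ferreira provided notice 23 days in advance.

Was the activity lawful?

Yes — lawful.

(1) training certified — not met.
(a) site inspected — met.
(i) no prior violation — met.
(A) own property — satisfied.
(B) weather ok — not met.
(ii): T AND F → false.
(b): T OR F → true.
(A) not (Schedule A material) — not met.
(B) no residence in 500 ft — not met.
So (i) is not satisfied (F AND F).
(ii) start within hours — not met.
(A) not (holds permit) — satisfied.
(B) ≤ 4 hrs duration — satisfied.
(C) coverage ≥ $300,000 — satisfied.
(D) ≥14 days' notice — holds.
(iii) = T AND T AND T AND T = true.
(c) = F OR F OR T = true.
(2): T AND T AND T → true.
Overall: F OR T → true.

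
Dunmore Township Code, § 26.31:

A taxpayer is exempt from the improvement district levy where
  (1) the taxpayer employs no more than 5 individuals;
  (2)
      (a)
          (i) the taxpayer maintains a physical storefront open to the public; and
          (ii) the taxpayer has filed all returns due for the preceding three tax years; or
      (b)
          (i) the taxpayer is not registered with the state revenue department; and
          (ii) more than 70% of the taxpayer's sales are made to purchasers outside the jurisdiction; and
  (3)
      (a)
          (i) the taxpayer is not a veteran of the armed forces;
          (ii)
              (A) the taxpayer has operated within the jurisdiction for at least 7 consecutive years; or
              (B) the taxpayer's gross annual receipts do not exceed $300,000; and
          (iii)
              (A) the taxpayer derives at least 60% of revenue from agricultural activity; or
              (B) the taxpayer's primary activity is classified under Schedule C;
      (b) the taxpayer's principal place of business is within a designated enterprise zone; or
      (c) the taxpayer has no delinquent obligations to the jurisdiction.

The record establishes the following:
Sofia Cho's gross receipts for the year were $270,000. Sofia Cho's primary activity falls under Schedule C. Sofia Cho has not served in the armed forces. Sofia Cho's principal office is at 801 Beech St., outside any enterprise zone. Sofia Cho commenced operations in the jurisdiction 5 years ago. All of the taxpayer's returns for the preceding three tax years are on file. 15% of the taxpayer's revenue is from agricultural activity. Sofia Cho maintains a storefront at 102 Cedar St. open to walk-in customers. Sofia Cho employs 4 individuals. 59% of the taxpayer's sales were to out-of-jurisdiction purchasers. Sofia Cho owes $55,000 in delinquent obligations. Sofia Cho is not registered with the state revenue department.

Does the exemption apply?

Yes — exempt.

(1) ≤ 5 employees — satisfied.
(i) has storefront — satisfied.
(ii) returns current — met.
(a): T AND T → true.
(i) not (state-registered) — satisfied.
(ii) >70% out-of-jur. sales — not met.
So (b) is not satisfied (T AND F).
(2): T OR F → true.
(i) not (veteran) — holds.
(A) ≥ 7 yrs in jurisdiction — fails.
(B) receipts ≤ $300,000 — satisfied.
(ii): F OR T → true.
(A) ≥60% agricultural — not satisfied.
(B) Schedule C activity — holds.
(iii): F OR T → true.
(a) = T AND T AND T = true.
(b) in enterprise zone — not satisfied.
(c) no delinquency — not satisfied.
So (3) is satisfied (T OR F OR F).
So Overall is satisfied (T AND T AND T).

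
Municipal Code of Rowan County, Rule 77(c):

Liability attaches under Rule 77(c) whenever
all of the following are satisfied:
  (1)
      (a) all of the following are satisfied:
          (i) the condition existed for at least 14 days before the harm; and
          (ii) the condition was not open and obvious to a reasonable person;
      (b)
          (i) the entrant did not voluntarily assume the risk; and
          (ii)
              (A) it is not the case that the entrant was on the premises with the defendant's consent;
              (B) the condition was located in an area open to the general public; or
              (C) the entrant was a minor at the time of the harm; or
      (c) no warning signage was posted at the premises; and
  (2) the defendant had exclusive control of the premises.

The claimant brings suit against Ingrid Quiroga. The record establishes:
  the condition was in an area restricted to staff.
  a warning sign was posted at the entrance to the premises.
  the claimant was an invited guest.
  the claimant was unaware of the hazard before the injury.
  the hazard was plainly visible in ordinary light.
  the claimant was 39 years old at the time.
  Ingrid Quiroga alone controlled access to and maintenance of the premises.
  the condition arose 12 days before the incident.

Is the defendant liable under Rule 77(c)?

No — not liable.

(i) condition ≥14 days old — fails.
(ii) not open/obvious — not satisfied.
(a): F AND F → false.
(i) no assumed risk — met.
(A) not (consent to enter) — not satisfied.
(B) public area — not met.
(C) entrant a minor — fails.
(ii) = F OR F OR F = false.
(b) = T AND F = false.
(c) no signage posted — not satisfied.
So (1) is not satisfied (F OR F OR F).
(2) exclusive control — met.
Overall: F AND T → false.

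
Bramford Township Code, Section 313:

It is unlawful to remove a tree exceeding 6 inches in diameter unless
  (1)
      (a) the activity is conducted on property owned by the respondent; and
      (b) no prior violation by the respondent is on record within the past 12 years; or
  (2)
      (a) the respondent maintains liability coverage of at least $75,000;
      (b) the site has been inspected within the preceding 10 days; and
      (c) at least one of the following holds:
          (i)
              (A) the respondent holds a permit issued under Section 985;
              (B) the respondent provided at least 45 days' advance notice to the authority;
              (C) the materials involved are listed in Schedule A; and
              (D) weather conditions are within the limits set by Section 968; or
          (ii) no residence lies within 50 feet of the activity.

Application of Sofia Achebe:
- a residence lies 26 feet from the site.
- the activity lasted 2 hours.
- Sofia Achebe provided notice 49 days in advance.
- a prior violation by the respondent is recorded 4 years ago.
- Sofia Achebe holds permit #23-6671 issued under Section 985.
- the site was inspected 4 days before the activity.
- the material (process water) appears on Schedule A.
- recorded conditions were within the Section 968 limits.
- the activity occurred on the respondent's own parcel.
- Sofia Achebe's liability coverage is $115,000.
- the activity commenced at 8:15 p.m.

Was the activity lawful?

(a) own property — met.
(b) no prior violation — fails.
(1) = T AND F = false.
(a) coverage ≥ $75,000 — met.
(b) site inspected — met.
(A) holds permit — holds.
(B) ≥45 days' notice — holds.
(C) Schedule A material — holds.
(D) weather ok — holds.
(i) = T AND T AND T AND T = true.
(ii) no residence in 50 ft — fails.
(c) = T OR F = true.
(2) = T AND T AND T = true.
Overall: F OR T → true.

Yes — lawful.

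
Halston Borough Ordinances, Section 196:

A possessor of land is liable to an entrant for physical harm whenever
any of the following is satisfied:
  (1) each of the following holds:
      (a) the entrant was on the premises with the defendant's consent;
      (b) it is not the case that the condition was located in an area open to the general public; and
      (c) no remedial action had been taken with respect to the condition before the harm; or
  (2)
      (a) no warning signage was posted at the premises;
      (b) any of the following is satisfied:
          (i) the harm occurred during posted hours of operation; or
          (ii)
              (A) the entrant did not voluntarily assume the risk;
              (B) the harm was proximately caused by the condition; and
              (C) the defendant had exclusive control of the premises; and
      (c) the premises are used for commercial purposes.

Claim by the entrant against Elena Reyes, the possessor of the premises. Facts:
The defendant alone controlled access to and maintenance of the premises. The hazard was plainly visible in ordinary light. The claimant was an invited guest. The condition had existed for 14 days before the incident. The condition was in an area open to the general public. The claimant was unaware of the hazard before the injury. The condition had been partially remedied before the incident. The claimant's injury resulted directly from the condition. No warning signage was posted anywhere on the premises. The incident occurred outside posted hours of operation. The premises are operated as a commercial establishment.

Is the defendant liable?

(a) consent to enter — satisfied.
(b) not (public area) — fails.
(c) no remedial action — fails.
(1): T AND F AND F → false.
(a) no signage posted — met.
(i) during posted hours — not satisfied.
(A) no assumed risk — met.
(B) proximate cause — satisfied.
(C) exclusive control — holds.
So (ii) is satisfied (T AND T AND T).
(b) = F OR T = true.
(c) commercial use — holds.
(2): T AND T AND T → true.
So Overall is satisfied (F OR T).

Yes — liable.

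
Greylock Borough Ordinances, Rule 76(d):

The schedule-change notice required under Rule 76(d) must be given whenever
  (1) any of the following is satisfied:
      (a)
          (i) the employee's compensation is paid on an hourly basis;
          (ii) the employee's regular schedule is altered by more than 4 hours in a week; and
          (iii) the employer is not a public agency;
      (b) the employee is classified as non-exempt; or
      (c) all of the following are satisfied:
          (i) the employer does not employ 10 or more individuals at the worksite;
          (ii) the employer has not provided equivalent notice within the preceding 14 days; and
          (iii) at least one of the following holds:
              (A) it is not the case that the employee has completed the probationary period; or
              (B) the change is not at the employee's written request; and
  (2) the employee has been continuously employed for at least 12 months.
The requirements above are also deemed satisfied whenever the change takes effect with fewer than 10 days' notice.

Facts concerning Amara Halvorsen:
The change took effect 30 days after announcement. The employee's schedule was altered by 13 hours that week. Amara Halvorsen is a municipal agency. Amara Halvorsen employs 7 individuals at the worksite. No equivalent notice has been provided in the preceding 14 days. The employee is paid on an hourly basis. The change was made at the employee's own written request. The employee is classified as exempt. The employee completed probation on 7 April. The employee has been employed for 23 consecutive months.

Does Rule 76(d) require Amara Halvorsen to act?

(i) hourly-paid — met.
(ii) schedule shift > 4h — holds.
(iii) not (public agency) — not satisfied.
(a): T AND T AND F → false.
(b) non-exempt — fails.
(i) not (≥ 10 at site) — holds.
(ii) no recent notice — holds.
(A) not (past probation) — not satisfied.
(B) not employee-requested — fails.
(iii): F OR F → false.
So (c) is not satisfied (T AND T AND F).
(1) = F OR F OR F = false.
(2) tenure ≥ 12 mo. — met.
Overall: F AND T → false.
Exception (< 10 days' notice) — not satisfied.
Result: main false OR exception false → false.

No — not required.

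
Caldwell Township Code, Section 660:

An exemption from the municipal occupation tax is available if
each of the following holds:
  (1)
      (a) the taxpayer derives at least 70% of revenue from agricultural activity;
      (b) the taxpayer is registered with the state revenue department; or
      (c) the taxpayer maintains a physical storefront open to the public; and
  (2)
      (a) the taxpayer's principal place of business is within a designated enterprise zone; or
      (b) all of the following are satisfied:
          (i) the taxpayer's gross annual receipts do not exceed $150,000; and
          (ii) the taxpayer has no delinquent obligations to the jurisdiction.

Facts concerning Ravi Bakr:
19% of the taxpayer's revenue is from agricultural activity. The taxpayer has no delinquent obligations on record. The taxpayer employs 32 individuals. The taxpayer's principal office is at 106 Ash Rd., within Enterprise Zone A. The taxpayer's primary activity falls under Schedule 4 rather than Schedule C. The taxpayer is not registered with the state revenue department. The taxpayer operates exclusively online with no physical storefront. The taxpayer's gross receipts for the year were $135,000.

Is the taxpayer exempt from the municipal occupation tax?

No — not exempt.

(a) ≥70% agricultural — not met.
(b) state-registered — not satisfied.
(c) has storefront — not met.
(1): F OR F OR F → false.
(a) in enterprise zone — satisfied.
(i) receipts ≤ $150,000 — holds.
(ii) no delinquency — met.
(b): T AND T → true.
So (2) is satisfied (T OR T).
Overall: F AND T → false.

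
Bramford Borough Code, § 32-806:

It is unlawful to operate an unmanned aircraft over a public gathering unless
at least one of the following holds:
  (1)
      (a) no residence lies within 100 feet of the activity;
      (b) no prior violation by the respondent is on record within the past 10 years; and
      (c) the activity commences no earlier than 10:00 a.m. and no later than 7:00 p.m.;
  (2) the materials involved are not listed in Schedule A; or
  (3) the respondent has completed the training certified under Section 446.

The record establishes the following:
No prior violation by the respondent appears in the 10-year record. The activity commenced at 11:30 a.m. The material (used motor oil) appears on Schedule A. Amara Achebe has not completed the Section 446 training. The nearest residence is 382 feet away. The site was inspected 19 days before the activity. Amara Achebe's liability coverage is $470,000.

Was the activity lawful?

Yes — lawful.

(a) no residence in 100 ft — satisfied.
(b) no prior violation — holds.
(c) start within hours — holds.
So (1) is satisfied (T AND T AND T).
(2) not (Schedule A material) — not satisfied.
(3) training certified — fails.
So Overall is satisfied (T OR F OR F).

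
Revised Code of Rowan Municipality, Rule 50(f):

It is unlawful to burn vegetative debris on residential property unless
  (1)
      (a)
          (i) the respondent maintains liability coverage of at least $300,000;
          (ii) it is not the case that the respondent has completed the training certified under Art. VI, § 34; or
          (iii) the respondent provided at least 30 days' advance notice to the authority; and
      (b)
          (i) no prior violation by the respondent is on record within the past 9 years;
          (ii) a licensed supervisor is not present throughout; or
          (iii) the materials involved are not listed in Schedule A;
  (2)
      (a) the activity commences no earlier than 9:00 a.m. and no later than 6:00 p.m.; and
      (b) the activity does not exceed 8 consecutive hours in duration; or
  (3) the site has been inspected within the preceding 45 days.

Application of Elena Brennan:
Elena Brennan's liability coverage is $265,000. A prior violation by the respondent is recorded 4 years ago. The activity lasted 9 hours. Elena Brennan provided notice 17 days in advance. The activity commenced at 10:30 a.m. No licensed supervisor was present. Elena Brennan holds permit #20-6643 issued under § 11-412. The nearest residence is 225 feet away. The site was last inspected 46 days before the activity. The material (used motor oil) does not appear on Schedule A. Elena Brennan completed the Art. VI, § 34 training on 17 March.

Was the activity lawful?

(i) coverage ≥ $300,000 — not satisfied.
(ii) not (training certified) — not satisfied.
(iii) ≥30 days' notice — not met.
(a) = F OR F OR F = false.
(i) no prior violation — fails.
(ii) not (supervisor present) — satisfied.
(iii) not (Schedule A material) — holds.
(b) = F OR T OR T = true.
(1) = F AND T = false.
(a) start within hours — satisfied.
(b) ≤ 8 hrs duration — not satisfied.
So (2) is not satisfied (T AND F).
(3) site inspected — fails.
Overall = F OR F OR F = false.

No — unlawful.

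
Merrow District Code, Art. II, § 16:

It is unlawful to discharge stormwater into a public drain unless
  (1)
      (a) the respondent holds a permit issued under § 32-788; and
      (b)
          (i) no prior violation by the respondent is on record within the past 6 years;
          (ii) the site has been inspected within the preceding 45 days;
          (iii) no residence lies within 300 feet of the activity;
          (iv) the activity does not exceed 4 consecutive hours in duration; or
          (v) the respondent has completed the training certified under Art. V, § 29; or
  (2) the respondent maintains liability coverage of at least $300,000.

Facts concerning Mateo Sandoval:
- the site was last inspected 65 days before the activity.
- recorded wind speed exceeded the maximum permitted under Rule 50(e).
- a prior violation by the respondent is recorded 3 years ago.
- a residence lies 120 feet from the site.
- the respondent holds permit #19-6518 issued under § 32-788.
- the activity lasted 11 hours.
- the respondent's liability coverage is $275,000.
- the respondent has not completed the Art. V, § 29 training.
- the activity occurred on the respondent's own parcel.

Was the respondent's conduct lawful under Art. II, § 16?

(a) holds permit — met.
(i) no prior violation — not met.
(ii) site inspected — not satisfied.
(iii) no residence in 300 ft — not satisfied.
(iv) ≤ 4 hrs duration — not satisfied.
(v) training certified — fails.
(b): F OR F OR F OR F OR F → false.
(1) = T AND F = false.
(2) coverage ≥ $300,000 — not satisfied.
So Overall is not satisfied (F OR F).

No — unlawful.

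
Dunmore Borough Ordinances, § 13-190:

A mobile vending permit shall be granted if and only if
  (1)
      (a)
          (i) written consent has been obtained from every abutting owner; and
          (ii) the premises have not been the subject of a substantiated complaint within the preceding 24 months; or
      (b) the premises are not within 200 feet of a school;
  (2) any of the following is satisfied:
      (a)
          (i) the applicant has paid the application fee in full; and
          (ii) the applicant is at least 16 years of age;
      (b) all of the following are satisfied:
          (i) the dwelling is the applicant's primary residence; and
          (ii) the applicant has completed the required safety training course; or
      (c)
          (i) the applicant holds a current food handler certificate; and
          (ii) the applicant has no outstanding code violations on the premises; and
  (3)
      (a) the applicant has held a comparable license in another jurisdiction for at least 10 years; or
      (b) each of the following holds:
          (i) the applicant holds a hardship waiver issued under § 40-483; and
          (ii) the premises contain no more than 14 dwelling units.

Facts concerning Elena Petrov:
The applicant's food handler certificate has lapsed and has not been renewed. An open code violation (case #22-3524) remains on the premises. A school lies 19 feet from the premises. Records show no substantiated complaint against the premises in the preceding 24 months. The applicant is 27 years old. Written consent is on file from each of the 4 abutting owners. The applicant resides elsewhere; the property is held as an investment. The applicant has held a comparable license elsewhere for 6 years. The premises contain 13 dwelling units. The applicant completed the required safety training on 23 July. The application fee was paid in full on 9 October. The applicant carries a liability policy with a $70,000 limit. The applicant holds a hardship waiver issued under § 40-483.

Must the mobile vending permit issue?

Yes — granted.

(i) all abutters consent — satisfied.
(ii) no complaint in 24 mo. — met.
(a): T AND T → true.
(b) ≥200 ft from school — fails.
(1): T OR F → true.
(i) fee paid — holds.
(ii) age ≥ 16 — satisfied.
(a) = T AND T = true.
(i) primary residence — fails.
(ii) safety training — met.
(b): F AND T → false.
(i) food handler cert. — not met.
(ii) no code violations — fails.
(c) = F AND F = false.
So (2) is satisfied (T OR F OR F).
(a) prior license ≥ 10 yr — fails.
(i) hardship waiver — satisfied.
(ii) ≤ 14 units — satisfied.
(b) = T AND T = true.
So (3) is satisfied (F OR T).
Overall: T AND T AND T → true.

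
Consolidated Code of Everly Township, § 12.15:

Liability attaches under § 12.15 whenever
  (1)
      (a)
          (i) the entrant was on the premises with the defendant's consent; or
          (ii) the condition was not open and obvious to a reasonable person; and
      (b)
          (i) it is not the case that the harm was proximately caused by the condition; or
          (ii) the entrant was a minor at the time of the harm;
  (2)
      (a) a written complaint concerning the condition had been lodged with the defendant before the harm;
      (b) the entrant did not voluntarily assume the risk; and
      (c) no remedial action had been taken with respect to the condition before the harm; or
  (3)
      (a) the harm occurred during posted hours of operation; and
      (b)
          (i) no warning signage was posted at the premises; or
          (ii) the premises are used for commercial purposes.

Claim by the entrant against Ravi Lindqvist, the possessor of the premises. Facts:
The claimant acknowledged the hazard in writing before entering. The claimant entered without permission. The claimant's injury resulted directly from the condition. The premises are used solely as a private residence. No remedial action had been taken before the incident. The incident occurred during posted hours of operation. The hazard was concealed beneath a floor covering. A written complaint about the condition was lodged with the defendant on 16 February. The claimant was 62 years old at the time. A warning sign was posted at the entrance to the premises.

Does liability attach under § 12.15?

No — not liable.

(i) consent to enter — not satisfied.
(ii) not open/obvious — holds.
So (a) is satisfied (F OR T).
(i) not (proximate cause) — not met.
(ii) entrant a minor — not satisfied.
So (b) is not satisfied (F OR F).
So (1) is not satisfied (T AND F).
(a) complaint lodged — met.
(b) no assumed risk — not met.
(c) no remedial action — met.
(2) = T AND F AND T = false.
(a) during posted hours — satisfied.
(i) no signage posted — not satisfied.
(ii) commercial use — not met.
So (b) is not satisfied (F OR F).
(3) = T AND F = false.
So Overall is not satisfied (F OR F OR F).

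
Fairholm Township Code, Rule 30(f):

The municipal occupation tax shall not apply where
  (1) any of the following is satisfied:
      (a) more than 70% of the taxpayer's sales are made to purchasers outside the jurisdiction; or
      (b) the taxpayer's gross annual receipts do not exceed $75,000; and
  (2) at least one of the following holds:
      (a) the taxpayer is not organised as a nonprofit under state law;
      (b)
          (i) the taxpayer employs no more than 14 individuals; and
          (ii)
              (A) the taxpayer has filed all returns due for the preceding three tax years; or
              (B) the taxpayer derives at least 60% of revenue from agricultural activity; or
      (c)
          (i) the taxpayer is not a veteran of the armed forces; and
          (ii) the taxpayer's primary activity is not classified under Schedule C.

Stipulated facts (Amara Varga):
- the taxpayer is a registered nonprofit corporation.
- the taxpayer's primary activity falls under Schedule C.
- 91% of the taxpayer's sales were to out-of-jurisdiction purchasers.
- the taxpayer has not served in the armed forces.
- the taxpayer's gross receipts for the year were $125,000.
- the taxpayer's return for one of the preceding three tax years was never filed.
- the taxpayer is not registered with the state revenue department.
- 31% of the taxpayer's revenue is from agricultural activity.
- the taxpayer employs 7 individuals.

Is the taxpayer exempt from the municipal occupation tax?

(a) >70% out-of-jur. sales — satisfied.
(b) receipts ≤ $75,000 — fails.
(1): T OR F → true.
(a) not (nonprofit) — not satisfied.
(i) ≤ 14 employees — met.
(A) returns current — fails.
(B) ≥60% agricultural — fails.
So (ii) is not satisfied (F OR F).
So (b) is not satisfied (T AND F).
(i) not (veteran) — satisfied.
(ii) not (Schedule C activity) — fails.
(c) = T AND F = false.
So (2) is not satisfied (F OR F OR F).
Overall: T AND F → false.

No — not exempt.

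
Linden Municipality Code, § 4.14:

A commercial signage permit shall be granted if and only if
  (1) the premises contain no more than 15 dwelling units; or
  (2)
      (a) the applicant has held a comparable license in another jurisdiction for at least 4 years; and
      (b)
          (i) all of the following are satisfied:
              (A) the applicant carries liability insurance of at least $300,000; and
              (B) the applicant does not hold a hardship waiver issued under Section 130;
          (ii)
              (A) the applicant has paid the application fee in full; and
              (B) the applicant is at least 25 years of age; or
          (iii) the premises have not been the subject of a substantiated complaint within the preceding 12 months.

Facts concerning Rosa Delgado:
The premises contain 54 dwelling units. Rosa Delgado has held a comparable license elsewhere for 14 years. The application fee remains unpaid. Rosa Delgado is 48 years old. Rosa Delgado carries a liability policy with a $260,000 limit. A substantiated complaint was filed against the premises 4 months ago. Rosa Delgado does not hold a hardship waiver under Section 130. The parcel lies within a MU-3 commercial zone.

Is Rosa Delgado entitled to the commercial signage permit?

No — denied.

(1) ≤ 15 units — not satisfied.
(a) prior license ≥ 4 yr — met.
(A) insurance ≥ $300,000 — not met.
(B) not (hardship waiver) — satisfied.
So (i) is not satisfied (F AND T).
(A) fee paid — fails.
(B) age ≥ 25 — met.
(ii) = F AND T = false.
(iii) no complaint in 12 mo. — not satisfied.
So (b) is not satisfied (F OR F OR F).
So (2) is not satisfied (T AND F).
So Overall is not satisfied (F OR F).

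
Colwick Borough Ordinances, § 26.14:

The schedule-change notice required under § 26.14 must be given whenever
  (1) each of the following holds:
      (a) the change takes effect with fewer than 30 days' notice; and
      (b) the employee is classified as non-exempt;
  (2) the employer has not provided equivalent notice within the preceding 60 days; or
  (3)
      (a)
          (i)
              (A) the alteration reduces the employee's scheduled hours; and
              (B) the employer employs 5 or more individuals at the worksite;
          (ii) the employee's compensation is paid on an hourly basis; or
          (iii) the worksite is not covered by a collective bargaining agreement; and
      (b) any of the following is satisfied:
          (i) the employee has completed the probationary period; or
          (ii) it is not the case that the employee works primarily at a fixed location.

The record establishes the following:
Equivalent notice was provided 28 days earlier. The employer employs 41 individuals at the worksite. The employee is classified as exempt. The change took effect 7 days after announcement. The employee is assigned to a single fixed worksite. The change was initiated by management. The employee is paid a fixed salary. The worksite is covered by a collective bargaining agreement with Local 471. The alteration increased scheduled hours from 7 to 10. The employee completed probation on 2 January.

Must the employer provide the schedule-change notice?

(a) < 30 days' notice — met.
(b) non-exempt — not satisfied.
So (1) is not satisfied (T AND F).
(2) no recent notice — not satisfied.
(A) hours reduced — fails.
(B) ≥ 5 at site — holds.
(i): F AND T → false.
(ii) hourly-paid — not satisfied.
(iii) no CBA — not satisfied.
(a): F OR F OR F → false.
(i) past probation — satisfied.
(ii) not (fixed location) — not satisfied.
So (b) is satisfied (T OR F).
So (3) is not satisfied (F AND T).
Overall: F OR F OR F → false.

No — not required.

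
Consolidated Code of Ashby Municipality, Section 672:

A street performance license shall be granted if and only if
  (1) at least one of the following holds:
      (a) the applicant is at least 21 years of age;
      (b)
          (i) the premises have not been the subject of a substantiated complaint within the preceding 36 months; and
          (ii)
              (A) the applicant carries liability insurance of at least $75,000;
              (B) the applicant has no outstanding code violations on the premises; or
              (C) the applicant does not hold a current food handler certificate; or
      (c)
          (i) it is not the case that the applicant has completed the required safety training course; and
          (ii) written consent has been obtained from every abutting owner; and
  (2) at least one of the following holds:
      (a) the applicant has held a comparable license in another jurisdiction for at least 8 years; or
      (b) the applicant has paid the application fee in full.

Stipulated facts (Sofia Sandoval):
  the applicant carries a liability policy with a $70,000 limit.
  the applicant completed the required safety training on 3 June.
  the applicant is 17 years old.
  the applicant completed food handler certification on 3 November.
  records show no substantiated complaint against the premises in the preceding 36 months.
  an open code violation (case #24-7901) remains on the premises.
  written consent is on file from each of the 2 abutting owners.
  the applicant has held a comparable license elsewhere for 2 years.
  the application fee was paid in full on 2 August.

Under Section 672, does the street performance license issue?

(a) age ≥ 21 — fails.
(i) no complaint in 36 mo. — satisfied.
(A) insurance ≥ $75,000 — not satisfied.
(B) no code violations — fails.
(C) not (food handler cert.) — not met.
So (ii) is not satisfied (F OR F OR F).
(b): T AND F → false.
(i) not (safety training) — fails.
(ii) all abutters consent — holds.
So (c) is not satisfied (F AND T).
(1): F OR F OR F → false.
(a) prior license ≥ 8 yr — not satisfied.
(b) fee paid — satisfied.
(2) = F OR T = true.
So Overall is not satisfied (F AND T).

No — denied.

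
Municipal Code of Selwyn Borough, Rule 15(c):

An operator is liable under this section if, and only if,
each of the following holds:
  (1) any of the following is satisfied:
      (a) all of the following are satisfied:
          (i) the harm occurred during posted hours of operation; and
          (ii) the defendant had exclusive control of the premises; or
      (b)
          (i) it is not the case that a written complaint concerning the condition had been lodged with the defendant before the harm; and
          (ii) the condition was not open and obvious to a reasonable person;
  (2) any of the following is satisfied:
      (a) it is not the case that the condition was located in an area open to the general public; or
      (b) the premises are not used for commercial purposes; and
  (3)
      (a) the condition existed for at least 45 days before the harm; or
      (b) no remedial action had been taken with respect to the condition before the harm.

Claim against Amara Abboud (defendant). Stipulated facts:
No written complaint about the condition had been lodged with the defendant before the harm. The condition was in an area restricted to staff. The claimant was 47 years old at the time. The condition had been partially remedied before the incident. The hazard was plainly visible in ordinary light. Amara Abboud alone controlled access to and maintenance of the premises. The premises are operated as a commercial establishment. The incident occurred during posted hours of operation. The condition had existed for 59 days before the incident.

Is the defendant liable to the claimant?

(i) during posted hours — satisfied.
(ii) exclusive control — met.
(a): T AND T → true.
(i) not (complaint lodged) — satisfied.
(ii) not open/obvious — fails.
(b): T AND F → false.
So (1) is satisfied (T OR F).
(a) not (public area) — met.
(b) not (commercial use) — not satisfied.
(2) = T OR F = true.
(a) condition ≥45 days old — holds.
(b) no remedial action — fails.
(3) = T OR F = true.
Overall: T AND T AND T → true.

Yes — liable.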